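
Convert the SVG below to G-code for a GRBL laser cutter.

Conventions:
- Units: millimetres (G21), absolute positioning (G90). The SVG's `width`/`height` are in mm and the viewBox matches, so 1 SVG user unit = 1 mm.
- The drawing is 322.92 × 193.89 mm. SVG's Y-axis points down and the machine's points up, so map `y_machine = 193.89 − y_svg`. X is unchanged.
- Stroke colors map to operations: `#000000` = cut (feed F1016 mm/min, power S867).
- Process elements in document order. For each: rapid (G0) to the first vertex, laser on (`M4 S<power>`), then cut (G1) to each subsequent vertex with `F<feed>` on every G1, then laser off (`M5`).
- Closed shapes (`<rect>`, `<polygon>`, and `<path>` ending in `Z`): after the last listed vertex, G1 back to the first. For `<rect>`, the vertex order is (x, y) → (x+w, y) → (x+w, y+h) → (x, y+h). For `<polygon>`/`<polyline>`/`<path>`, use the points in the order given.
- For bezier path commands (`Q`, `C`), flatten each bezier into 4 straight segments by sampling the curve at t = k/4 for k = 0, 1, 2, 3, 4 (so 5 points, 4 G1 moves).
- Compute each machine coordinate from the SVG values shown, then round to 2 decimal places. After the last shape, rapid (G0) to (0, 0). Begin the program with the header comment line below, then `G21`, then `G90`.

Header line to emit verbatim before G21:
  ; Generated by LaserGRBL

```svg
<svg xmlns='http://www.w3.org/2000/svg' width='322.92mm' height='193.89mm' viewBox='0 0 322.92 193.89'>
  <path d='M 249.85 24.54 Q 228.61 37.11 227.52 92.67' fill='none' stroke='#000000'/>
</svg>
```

; Generated by LaserGRBL
G21
G90
G0 X249.85 Y169.35
M4 S867
G1 X240.49 Y160.38 F1016
G1 X233.65 Y146.03 F1016
G1 X229.32 Y126.31 F1016
G1 X227.52 Y101.22 F1016
M5
G0 X0.00 Y0.00

viewBox `0 0 322.92 193.89` with mm width/height → 1 unit = 1 mm. Flip: y_m = 193.89 − y_svg.

**Shape 1** — `<path>` quadratic bezier, stroke `#000000` → cut (S867, F1016). Control points (SVG): P0=(249.85,24.54), P1=(228.61,37.11), P2=(227.52,92.67); sampled at t=k/4. Machine vertices: (249.85,169.35) → (240.49,160.38) → (233.65,146.03) → (229.32,126.31) → (227.52,101.22). Open path.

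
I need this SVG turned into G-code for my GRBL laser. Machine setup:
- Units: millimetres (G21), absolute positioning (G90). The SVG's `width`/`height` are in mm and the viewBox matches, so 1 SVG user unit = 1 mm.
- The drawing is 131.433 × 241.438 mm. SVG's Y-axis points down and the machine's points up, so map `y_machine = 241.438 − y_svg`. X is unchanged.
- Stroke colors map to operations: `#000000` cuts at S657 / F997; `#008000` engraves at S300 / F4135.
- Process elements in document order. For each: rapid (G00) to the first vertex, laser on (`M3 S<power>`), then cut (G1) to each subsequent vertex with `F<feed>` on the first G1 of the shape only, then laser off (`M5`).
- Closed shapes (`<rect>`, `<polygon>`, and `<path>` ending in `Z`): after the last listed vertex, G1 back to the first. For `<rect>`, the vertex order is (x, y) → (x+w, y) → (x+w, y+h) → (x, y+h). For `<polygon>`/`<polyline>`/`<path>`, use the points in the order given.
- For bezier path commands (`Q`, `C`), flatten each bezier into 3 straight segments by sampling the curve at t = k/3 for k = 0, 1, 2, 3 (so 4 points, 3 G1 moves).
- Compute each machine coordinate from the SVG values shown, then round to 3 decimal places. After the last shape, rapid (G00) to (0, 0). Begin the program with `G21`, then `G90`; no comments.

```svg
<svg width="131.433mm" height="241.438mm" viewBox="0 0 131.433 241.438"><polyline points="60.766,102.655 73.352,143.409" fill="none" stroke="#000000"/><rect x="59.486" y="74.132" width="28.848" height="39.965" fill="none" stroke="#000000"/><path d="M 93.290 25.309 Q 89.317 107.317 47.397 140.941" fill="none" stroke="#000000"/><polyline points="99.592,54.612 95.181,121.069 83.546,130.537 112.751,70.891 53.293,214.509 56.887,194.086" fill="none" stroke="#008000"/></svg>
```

1 u = 1 mm; y_m = 241.438 − y.

[1] `<polyline>` line segment, #000000→cut S657 F997: (60.766,138.783) → (73.352,98.029)

[2] `<rect>` rectangle, #000000→cut S657 F997: (59.486,167.306) → (88.334,167.306) → (88.334,127.341) → (59.486,127.341) → (59.486,167.306) (closed)

[3] `<path>` quadratic bezier, #000000→cut S657 F997: (93.290,216.129) → (86.425,166.833) → (71.127,128.289) → (47.397,100.497)

[4] `<polyline>` open polyline, #008000→engrave S300 F4135: (99.592,186.826) → (95.181,120.369) → (83.546,110.901) → (112.751,170.547) → (53.293,26.929) → (56.887,47.352)

G21
G90
G00 X60.766 Y138.783
M3 S657
G1 X73.352 Y98.029 F997
M5
G00 X59.486 Y167.306
M3 S657
G1 X88.334 Y167.306 F997
G1 X88.334 Y127.341
G1 X59.486 Y127.341
G1 X59.486 Y167.306
M5
G00 X93.290 Y216.129
M3 S657
G1 X86.425 Y166.833 F997
G1 X71.127 Y128.289
G1 X47.397 Y100.497
M5
G00 X99.592 Y186.826
M3 S300
G1 X95.181 Y120.369 F4135
G1 X83.546 Y110.901
G1 X112.751 Y170.547
G1 X53.293 Y26.929
G1 X56.887 Y47.352
M5
G00 X0.000 Y0.000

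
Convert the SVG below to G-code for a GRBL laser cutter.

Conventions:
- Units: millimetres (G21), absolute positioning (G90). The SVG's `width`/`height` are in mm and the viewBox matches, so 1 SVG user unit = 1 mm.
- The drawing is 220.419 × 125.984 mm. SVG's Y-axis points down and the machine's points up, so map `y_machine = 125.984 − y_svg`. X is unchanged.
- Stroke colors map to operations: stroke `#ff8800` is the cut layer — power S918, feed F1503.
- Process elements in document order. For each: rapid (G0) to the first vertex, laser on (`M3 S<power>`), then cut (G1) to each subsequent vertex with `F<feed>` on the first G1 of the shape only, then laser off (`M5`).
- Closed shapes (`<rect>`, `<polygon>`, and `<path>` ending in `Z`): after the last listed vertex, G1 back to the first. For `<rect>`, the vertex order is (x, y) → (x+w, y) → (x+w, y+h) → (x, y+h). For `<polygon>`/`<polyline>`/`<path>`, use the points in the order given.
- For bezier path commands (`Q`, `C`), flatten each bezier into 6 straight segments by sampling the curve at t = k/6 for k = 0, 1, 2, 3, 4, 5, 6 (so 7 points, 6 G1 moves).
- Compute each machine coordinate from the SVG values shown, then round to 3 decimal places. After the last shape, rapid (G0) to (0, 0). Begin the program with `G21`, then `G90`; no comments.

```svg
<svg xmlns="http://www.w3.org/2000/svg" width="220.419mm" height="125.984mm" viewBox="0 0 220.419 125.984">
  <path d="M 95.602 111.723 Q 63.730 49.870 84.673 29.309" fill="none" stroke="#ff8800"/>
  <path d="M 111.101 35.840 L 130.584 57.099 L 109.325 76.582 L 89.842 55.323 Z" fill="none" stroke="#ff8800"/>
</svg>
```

G21
G90
G0 X95.602 Y14.261
M3 S918
G1 X86.445 Y33.732 F1503
G1 X80.222 Y50.908
G1 X76.934 Y65.791
G1 X76.579 Y78.380
G1 X79.159 Y88.674
G1 X84.673 Y96.675
M5
G0 X111.101 Y90.144
M3 S918
G1 X130.584 Y68.885 F1503
G1 X109.325 Y49.402
G1 X89.842 Y70.661
G1 X111.101 Y90.144
M5
G0 X0.000 Y0.000

Since the viewBox matches the mm dimensions, user units are millimetres directly. The only transform is the Y-flip y_m = 125.984 − y_svg.

Shape 1 is a quadratic bezier drawn with `<path>`. Its stroke #ff8800 means cut at S918, F1503. After flipping Y the toolpath is (95.602,14.261) → (86.445,33.732) → (80.222,50.908) → (76.934,65.791) → (76.579,78.380) → (79.159,88.674) → (84.673,96.675).

Shape 2 is a regular polygon drawn with `<path>`. Its stroke #ff8800 means cut at S918, F1503. After flipping Y the toolpath is (111.101,90.144) → (130.584,68.885) → (109.325,49.402) → (89.842,70.661) → (111.101,90.144), returning to the start.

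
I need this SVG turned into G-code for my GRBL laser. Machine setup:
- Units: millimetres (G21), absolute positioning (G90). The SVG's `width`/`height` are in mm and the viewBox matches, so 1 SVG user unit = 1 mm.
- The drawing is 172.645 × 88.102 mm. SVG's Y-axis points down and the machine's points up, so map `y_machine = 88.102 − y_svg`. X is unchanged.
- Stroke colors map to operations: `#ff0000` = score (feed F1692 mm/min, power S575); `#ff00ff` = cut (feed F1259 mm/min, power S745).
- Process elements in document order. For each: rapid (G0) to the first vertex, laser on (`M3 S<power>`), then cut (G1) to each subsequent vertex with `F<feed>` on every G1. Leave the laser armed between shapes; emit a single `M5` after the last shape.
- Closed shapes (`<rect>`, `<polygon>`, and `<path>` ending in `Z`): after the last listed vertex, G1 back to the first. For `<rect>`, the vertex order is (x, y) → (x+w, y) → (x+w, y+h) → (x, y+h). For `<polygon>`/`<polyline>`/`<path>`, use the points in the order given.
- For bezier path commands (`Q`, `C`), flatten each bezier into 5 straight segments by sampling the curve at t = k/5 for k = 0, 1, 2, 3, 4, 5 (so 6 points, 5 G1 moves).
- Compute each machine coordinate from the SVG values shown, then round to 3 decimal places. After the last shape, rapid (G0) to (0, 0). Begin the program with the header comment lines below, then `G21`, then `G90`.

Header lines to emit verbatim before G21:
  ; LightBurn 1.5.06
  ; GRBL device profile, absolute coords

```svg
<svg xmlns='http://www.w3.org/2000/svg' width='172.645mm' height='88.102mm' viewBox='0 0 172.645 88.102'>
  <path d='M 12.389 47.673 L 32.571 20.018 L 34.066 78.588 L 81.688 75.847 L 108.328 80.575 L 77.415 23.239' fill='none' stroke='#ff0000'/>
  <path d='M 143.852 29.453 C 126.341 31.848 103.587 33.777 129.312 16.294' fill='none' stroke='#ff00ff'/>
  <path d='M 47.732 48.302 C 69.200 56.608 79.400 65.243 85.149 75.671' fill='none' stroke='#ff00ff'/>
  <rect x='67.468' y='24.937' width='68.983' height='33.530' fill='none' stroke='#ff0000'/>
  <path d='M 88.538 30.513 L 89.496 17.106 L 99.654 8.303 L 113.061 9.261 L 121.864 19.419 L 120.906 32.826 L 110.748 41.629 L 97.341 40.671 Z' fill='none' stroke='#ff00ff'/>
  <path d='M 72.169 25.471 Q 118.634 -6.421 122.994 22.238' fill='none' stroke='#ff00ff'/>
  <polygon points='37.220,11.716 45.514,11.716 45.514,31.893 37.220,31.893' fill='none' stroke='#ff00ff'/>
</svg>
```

; LightBurn 1.5.06
; GRBL device profile, absolute coords
G21
G90
G0 X12.389 Y40.429
M3 S575
G1 X32.571 Y68.084 F1692
G1 X34.066 Y9.514 F1692
G1 X81.688 Y12.255 F1692
G1 X108.328 Y7.527 F1692
G1 X77.415 Y64.863 F1692
G0 X143.852 Y58.649
M3 S745
G1 X133.146 Y57.419 F1259
G1 X123.760 Y57.211 F1259
G1 X118.274 Y58.934 F1259
G1 X119.265 Y63.496 F1259
G1 X129.312 Y71.808 F1259
G0 X47.732 Y39.800
M3 S745
G1 X59.315 Y34.765 F1259
G1 X68.521 Y29.581 F1259
G1 X75.677 Y24.178 F1259
G1 X81.111 Y18.484 F1259
G1 X85.149 Y12.431 F1259
G0 X67.468 Y63.165
M3 S575
G1 X136.451 Y63.165 F1692
G1 X136.451 Y29.635 F1692
G1 X67.468 Y29.635 F1692
G1 X67.468 Y63.165 F1692
G0 X88.538 Y57.589
M3 S745
G1 X89.496 Y70.996 F1259
G1 X99.654 Y79.799 F1259
G1 X113.061 Y78.841 F1259
G1 X121.864 Y68.683 F1259
G1 X120.906 Y55.276 F1259
G1 X110.748 Y46.473 F1259
G1 X97.341 Y47.431 F1259
G1 X88.538 Y57.589 F1259
G0 X72.169 Y62.631
M3 S745
G1 X89.071 Y72.966 F1259
G1 X102.604 Y78.456 F1259
G1 X112.769 Y79.103 F1259
G1 X119.566 Y74.906 F1259
G1 X122.994 Y65.864 F1259
G0 X37.220 Y76.386
M3 S745
G1 X45.514 Y76.386 F1259
G1 X45.514 Y56.209 F1259
G1 X37.220 Y56.209 F1259
G1 X37.220 Y76.386 F1259
M5
G0 X0.000 Y0.000

1 u = 1 mm; y_m = 88.102 − y.

[1] `<path>` open polyline, #ff0000→score S575 F1692: (12.389,40.429) → (32.571,68.084) → (34.066,9.514) → (81.688,12.255) → (108.328,7.527) → (77.415,64.863)

[2] `<path>` cubic bezier, #ff00ff→cut S745 F1259: (143.852,58.649) → (133.146,57.419) → (123.760,57.211) → (118.274,58.934) → (119.265,63.496) → (129.312,71.808)

[3] `<path>` cubic bezier, #ff00ff→cut S745 F1259: (47.732,39.800) → (59.315,34.765) → (68.521,29.581) → (75.677,24.178) → (81.111,18.484) → (85.149,12.431)

[4] `<rect>` rectangle, #ff0000→score S575 F1692: (67.468,63.165) → (136.451,63.165) → (136.451,29.635) → (67.468,29.635) → (67.468,63.165) (closed)

[5] `<path>` regular polygon, #ff00ff→cut S745 F1259: (88.538,57.589) → (89.496,70.996) → (99.654,79.799) → (113.061,78.841) → (121.864,68.683) → (120.906,55.276) → (110.748,46.473) → (97.341,47.431) → (88.538,57.589) (closed)

[6] `<path>` quadratic bezier, #ff00ff→cut S745 F1259: (72.169,62.631) → (89.071,72.966) → (102.604,78.456) → (112.769,79.103) → (119.566,74.906) → (122.994,65.864)

[7] `<polygon>` rectangle, #ff00ff→cut S745 F1259: (37.220,76.386) → (45.514,76.386) → (45.514,56.209) → (37.220,56.209) → (37.220,76.386) (closed)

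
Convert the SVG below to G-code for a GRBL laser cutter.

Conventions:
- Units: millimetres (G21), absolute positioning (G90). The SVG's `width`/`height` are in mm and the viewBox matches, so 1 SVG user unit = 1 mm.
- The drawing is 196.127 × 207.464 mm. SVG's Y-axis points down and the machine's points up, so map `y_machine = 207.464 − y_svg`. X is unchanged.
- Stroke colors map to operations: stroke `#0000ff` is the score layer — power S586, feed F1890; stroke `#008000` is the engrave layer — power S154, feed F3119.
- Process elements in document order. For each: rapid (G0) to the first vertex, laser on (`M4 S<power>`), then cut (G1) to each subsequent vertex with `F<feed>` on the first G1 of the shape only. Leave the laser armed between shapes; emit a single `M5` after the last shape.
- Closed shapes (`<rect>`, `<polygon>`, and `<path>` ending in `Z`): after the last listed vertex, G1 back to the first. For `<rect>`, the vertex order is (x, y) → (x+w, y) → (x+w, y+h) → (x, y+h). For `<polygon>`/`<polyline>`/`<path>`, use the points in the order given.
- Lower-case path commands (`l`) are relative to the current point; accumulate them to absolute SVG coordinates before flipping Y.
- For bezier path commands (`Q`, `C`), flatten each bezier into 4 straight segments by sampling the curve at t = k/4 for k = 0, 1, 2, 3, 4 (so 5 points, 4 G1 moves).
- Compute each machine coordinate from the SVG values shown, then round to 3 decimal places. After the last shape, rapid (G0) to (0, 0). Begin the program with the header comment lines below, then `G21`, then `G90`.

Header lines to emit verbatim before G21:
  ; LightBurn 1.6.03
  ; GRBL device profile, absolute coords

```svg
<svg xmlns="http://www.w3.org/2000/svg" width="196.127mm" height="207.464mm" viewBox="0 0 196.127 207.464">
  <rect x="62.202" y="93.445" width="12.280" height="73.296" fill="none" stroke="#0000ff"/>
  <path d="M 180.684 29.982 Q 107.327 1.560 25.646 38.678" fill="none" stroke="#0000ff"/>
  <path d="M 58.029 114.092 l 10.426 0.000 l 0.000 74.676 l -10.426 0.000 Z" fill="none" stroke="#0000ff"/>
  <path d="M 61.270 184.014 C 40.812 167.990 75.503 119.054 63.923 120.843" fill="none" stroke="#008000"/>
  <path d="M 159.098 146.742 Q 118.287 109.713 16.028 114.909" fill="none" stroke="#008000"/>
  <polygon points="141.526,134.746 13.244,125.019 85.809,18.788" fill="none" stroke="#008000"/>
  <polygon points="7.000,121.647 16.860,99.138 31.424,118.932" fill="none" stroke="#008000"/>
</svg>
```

; LightBurn 1.6.03
; GRBL device profile, absolute coords
G21
G90
G0 X62.202 Y114.019
M4 S586
G1 X74.482 Y114.019 F1890
G1 X74.482 Y40.723
G1 X62.202 Y40.723
G1 X62.202 Y114.019
G0 X180.684 Y177.482
M4 S586
G1 X143.485 Y187.597 F1890
G1 X105.246 Y189.519
G1 X65.966 Y183.249
G1 X25.646 Y168.786
G0 X58.029 Y93.372
M4 S586
G1 X68.455 Y93.372 F1890
G1 X68.455 Y18.696
G1 X58.029 Y18.696
G1 X58.029 Y93.372
G0 X61.270 Y23.450
M4 S154
G1 X54.682 Y40.332 F3119
G1 X59.267 Y61.715
G1 X65.517 Y79.759
G1 X63.923 Y86.621
G0 X159.098 Y60.722
M4 S154
G1 X134.852 Y76.597 F3119
G1 X102.925 Y87.195
G1 X63.317 Y92.514
G1 X16.028 Y92.555
G0 X141.526 Y72.718
M4 S154
G1 X13.244 Y82.445 F3119
G1 X85.809 Y188.676
G1 X141.526 Y72.718
G0 X7.000 Y85.817
M4 S154
G1 X16.860 Y108.326 F3119
G1 X31.424 Y88.532
G1 X7.000 Y85.817
M5
G0 X0.000 Y0.000

viewBox `0 0 196.127 207.464` with mm width/height → 1 unit = 1 mm. Flip: y_m = 207.464 − y_svg.

**Shape 1** — `<rect>` rectangle, stroke `#0000ff` → score (S586, F1890). Machine vertices: (62.202,114.019) → (74.482,114.019) → (74.482,40.723) → (62.202,40.723) → (62.202,114.019). Closed: final G1 returns to the first vertex.

**Shape 2** — `<path>` quadratic bezier, stroke `#0000ff` → score (S586, F1890). Control points (SVG): P0=(180.684,29.982), P1=(107.327,1.560), P2=(25.646,38.678); sampled at t=k/4. Machine vertices: (180.684,177.482) → (143.485,187.597) → (105.246,189.519) → (65.966,183.249) → (25.646,168.786). Open path.

**Shape 3** — `<path>` rectangle, stroke `#0000ff` → score (S586, F1890). Machine vertices: (58.029,93.372) → (68.455,93.372) → (68.455,18.696) → (58.029,18.696) → (58.029,93.372). Closed: final G1 returns to the first vertex.

**Shape 4** — `<path>` cubic bezier, stroke `#008000` → engrave (S154, F3119). Control points (SVG): P0=(61.270,184.014), P1=(40.812,167.990), P2=(75.503,119.054), P3=(63.923,120.843); sampled at t=k/4. Machine vertices: (61.270,23.450) → (54.682,40.332) → (59.267,61.715) → (65.517,79.759) → (63.923,86.621). Open path.

**Shape 5** — `<path>` quadratic bezier, stroke `#008000` → engrave (S154, F3119). Control points (SVG): P0=(159.098,146.742), P1=(118.287,109.713), P2=(16.028,114.909); sampled at t=k/4. Machine vertices: (159.098,60.722) → (134.852,76.597) → (102.925,87.195) → (63.317,92.514) → (16.028,92.555). Open path.

**Shape 6** — `<polygon>` regular polygon, stroke `#008000` → engrave (S154, F3119). Machine vertices: (141.526,72.718) → (13.244,82.445) → (85.809,188.676) → (141.526,72.718). Closed: final G1 returns to the first vertex.

**Shape 7** — `<polygon>` regular polygon, stroke `#008000` → engrave (S154, F3119). Machine vertices: (7.000,85.817) → (16.860,108.326) → (31.424,88.532) → (7.000,85.817). Closed: final G1 returns to the first vertex.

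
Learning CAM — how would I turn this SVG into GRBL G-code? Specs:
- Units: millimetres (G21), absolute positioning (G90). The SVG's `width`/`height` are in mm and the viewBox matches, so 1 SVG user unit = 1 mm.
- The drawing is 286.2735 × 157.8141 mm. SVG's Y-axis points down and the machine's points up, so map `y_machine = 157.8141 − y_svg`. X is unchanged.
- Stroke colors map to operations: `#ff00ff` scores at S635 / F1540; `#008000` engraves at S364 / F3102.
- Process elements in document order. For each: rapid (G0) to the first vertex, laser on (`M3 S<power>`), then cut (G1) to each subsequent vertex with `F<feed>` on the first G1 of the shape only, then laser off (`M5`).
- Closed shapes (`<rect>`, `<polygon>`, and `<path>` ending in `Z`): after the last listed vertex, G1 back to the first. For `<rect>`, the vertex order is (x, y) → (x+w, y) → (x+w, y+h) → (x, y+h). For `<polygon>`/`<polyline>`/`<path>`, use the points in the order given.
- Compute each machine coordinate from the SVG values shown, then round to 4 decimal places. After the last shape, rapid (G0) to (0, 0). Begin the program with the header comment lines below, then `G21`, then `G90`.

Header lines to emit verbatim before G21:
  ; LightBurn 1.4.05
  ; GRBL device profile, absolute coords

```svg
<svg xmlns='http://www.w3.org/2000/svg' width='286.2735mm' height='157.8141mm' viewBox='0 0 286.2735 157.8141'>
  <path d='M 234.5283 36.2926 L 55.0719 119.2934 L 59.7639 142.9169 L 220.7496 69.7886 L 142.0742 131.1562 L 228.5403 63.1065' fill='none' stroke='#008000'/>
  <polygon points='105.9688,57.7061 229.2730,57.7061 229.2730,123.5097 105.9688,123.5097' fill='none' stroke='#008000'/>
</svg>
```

viewBox `0 0 286.2735 157.8141` with mm width/height → 1 unit = 1 mm. Flip: y_m = 157.8141 − y_svg.

**Shape 1** — `<path>` open polyline, stroke `#008000` → engrave (S364, F3102). Machine vertices: (234.5283,121.5215) → (55.0719,38.5207) → (59.7639,14.8972) → (220.7496,88.0255) → (142.0742,26.6579) → (228.5403,94.7076). Open path.

**Shape 2** — `<polygon>` rectangle, stroke `#008000` → engrave (S364, F3102). Machine vertices: (105.9688,100.1080) → (229.2730,100.1080) → (229.2730,34.3044) → (105.9688,34.3044) → (105.9688,100.1080). Closed: final G1 returns to the first vertex.

; LightBurn 1.4.05
; GRBL device profile, absolute coords
G21
G90
G0 X234.5283 Y121.5215
M3 S364
G1 X55.0719 Y38.5207 F3102
G1 X59.7639 Y14.8972
G1 X220.7496 Y88.0255
G1 X142.0742 Y26.6579
G1 X228.5403 Y94.7076
M5
G0 X105.9688 Y100.1080
M3 S364
G1 X229.2730 Y100.1080 F3102
G1 X229.2730 Y34.3044
G1 X105.9688 Y34.3044
G1 X105.9688 Y100.1080
M5
G0 X0.0000 Y0.0000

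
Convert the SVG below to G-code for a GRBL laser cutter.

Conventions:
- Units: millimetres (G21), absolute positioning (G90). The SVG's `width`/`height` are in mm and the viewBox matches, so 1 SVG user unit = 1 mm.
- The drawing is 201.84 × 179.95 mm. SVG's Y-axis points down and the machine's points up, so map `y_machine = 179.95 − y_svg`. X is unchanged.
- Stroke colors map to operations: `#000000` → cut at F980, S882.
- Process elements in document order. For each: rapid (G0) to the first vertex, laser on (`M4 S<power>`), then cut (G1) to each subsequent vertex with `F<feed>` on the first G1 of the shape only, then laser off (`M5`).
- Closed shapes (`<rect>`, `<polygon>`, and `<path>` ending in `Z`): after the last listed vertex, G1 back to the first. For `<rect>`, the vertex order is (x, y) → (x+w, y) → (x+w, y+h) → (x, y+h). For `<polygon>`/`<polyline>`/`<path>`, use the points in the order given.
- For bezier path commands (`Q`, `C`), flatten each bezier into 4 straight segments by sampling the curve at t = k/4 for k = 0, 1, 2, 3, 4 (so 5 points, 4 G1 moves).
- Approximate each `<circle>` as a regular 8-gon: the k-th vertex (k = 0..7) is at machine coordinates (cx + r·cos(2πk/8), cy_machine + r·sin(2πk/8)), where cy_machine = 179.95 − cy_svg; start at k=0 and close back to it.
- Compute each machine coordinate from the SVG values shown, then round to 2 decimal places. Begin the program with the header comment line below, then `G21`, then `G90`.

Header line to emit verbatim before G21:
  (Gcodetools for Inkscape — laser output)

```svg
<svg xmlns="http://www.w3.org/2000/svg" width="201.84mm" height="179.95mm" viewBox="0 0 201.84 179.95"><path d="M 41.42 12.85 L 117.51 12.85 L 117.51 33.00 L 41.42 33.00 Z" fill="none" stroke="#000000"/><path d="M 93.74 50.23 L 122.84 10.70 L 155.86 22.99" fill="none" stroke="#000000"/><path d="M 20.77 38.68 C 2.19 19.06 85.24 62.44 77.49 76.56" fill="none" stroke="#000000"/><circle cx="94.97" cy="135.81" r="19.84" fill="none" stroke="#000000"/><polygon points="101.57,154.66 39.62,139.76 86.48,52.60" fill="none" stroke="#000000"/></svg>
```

Since the viewBox matches the mm dimensions, user units are millimetres directly. The only transform is the Y-flip y_m = 179.95 − y_svg.

Shape 1 is a rectangle drawn with `<path>`. Its stroke #000000 means cut at S882, F980. After flipping Y the toolpath is (41.42,167.10) → (117.51,167.10) → (117.51,146.95) → (41.42,146.95) → (41.42,167.10), returning to the start.

Shape 2 is a open polyline drawn with `<path>`. Its stroke #000000 means cut at S882, F980. After flipping Y the toolpath is (93.74,129.72) → (122.84,169.25) → (155.86,156.96).

Shape 3 is a cubic bezier drawn with `<path>`. Its stroke #000000 means cut at S882, F980. After flipping Y the toolpath is (20.77,141.27) → (22.88,145.61) → (45.07,134.98) → (69.28,118.02) → (77.49,103.39).

Shape 4 is a circle drawn with `<circle>`. Its stroke #000000 means cut at S882, F980. After flipping Y the toolpath is (114.81,44.14) → (109.00,58.17) → (94.97,63.98) → (80.94,58.17) → (75.13,44.14) → (80.94,30.11) → (94.97,24.30) → (109.00,30.11) → (114.81,44.14), returning to the start.

Shape 5 is a closed polygon drawn with `<polygon>`. Its stroke #000000 means cut at S882, F980. After flipping Y the toolpath is (101.57,25.29) → (39.62,40.19) → (86.48,127.35) → (101.57,25.29), returning to the start.

(Gcodetools for Inkscape — laser output)
G21
G90
G0 X41.42 Y167.10
M4 S882
G1 X117.51 Y167.10 F980
G1 X117.51 Y146.95
G1 X41.42 Y146.95
G1 X41.42 Y167.10
M5
G0 X93.74 Y129.72
M4 S882
G1 X122.84 Y169.25 F980
G1 X155.86 Y156.96
M5
G0 X20.77 Y141.27
M4 S882
G1 X22.88 Y145.61 F980
G1 X45.07 Y134.98
G1 X69.28 Y118.02
G1 X77.49 Y103.39
M5
G0 X114.81 Y44.14
M4 S882
G1 X109.00 Y58.17 F980
G1 X94.97 Y63.98
G1 X80.94 Y58.17
G1 X75.13 Y44.14
G1 X80.94 Y30.11
G1 X94.97 Y24.30
G1 X109.00 Y30.11
G1 X114.81 Y44.14
M5
G0 X101.57 Y25.29
M4 S882
G1 X39.62 Y40.19 F980
G1 X86.48 Y127.35
G1 X101.57 Y25.29
M5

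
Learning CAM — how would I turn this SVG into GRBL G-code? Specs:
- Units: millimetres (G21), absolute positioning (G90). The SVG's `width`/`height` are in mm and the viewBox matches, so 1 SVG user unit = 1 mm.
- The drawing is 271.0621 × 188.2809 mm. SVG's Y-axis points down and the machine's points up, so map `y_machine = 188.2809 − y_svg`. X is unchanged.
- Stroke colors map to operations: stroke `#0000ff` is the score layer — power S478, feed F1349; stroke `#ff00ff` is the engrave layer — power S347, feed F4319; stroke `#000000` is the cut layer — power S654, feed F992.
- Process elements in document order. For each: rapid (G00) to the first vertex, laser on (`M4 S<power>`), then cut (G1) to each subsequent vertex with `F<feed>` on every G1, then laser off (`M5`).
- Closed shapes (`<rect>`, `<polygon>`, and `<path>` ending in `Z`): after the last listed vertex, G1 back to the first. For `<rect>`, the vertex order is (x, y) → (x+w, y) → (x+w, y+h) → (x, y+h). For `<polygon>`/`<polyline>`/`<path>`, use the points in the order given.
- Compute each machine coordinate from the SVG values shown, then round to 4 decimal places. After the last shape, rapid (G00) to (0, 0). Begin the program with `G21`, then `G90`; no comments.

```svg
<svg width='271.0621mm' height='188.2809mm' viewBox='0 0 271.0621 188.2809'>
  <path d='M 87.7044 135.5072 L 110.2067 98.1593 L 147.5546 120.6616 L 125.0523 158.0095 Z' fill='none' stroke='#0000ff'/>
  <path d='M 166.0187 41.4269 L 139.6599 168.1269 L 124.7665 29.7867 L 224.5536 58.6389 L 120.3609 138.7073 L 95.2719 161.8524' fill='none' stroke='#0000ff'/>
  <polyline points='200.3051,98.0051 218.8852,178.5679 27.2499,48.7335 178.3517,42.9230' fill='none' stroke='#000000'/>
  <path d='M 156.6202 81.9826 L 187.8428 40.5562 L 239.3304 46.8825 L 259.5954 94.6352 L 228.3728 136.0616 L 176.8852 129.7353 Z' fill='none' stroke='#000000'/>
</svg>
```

G21
G90
G00 X87.7044 Y52.7737
M4 S478
G1 X110.2067 Y90.1216 F1349
G1 X147.5546 Y67.6193 F1349
G1 X125.0523 Y30.2714 F1349
G1 X87.7044 Y52.7737 F1349
M5
G00 X166.0187 Y146.8540
M4 S478
G1 X139.6599 Y20.1540 F1349
G1 X124.7665 Y158.4942 F1349
G1 X224.5536 Y129.6420 F1349
G1 X120.3609 Y49.5736 F1349
G1 X95.2719 Y26.4285 F1349
M5
G00 X200.3051 Y90.2758
M4 S654
G1 X218.8852 Y9.7130 F992
G1 X27.2499 Y139.5474 F992
G1 X178.3517 Y145.3579 F992
M5
G00 X156.6202 Y106.2983
M4 S654
G1 X187.8428 Y147.7247 F992
G1 X239.3304 Y141.3984 F992
G1 X259.5954 Y93.6457 F992
G1 X228.3728 Y52.2193 F992
G1 X176.8852 Y58.5456 F992
G1 X156.6202 Y106.2983 F992
M5
G00 X0.0000 Y0.0000

1 u = 1 mm; y_m = 188.2809 − y.

[1] `<path>` regular polygon, #0000ff→score S478 F1349: (87.7044,52.7737) → (110.2067,90.1216) → (147.5546,67.6193) → (125.0523,30.2714) → (87.7044,52.7737) (closed)

[2] `<path>` open polyline, #0000ff→score S478 F1349: (166.0187,146.8540) → (139.6599,20.1540) → (124.7665,158.4942) → (224.5536,129.6420) → (120.3609,49.5736) → (95.2719,26.4285)

[3] `<polyline>` open polyline, #000000→cut S654 F992: (200.3051,90.2758) → (218.8852,9.7130) → (27.2499,139.5474) → (178.3517,145.3579)

[4] `<path>` regular polygon, #000000→cut S654 F992: (156.6202,106.2983) → (187.8428,147.7247) → (239.3304,141.3984) → (259.5954,93.6457) → (228.3728,52.2193) → (176.8852,58.5456) → (156.6202,106.2983) (closed)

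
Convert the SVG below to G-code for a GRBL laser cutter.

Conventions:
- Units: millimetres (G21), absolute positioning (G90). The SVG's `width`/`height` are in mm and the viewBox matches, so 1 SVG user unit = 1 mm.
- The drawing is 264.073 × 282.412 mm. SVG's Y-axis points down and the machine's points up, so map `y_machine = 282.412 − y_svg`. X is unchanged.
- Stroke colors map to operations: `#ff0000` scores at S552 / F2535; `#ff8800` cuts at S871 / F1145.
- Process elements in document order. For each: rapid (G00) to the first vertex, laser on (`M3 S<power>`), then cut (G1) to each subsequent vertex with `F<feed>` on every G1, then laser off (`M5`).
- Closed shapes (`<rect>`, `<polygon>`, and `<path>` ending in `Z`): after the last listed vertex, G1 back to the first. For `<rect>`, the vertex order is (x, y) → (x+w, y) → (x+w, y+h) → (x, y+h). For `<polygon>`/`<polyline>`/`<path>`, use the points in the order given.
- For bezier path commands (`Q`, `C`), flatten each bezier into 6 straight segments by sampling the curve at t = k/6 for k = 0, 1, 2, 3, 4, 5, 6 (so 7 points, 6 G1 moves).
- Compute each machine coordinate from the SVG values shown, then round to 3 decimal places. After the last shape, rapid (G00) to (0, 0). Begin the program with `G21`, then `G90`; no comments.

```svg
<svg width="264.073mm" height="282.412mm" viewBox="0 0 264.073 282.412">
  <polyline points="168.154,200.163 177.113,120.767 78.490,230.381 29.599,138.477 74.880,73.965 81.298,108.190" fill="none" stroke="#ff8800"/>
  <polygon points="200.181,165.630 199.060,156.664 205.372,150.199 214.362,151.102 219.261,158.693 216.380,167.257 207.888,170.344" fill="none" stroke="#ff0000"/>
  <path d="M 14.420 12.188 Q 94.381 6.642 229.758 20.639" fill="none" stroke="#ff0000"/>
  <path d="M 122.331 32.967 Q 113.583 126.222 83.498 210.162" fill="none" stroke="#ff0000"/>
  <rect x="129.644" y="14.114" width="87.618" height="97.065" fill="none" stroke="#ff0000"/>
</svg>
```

viewBox `0 0 264.073 282.412` with mm width/height → 1 unit = 1 mm. Flip: y_m = 282.412 − y_svg.

**Shape 1** — `<polyline>` open polyline, stroke `#ff8800` → cut (S871, F1145). Machine vertices: (168.154,82.249) → (177.113,161.645) → (78.490,52.031) → (29.599,143.935) → (74.880,208.447) → (81.298,174.222). Open path.

**Shape 2** — `<polygon>` regular polygon, stroke `#ff0000` → score (S552, F2535). Machine vertices: (200.181,116.782) → (199.060,125.748) → (205.372,132.213) → (214.362,131.310) → (219.261,123.719) → (216.380,115.155) → (207.888,112.068) → (200.181,116.782). Closed: final G1 returns to the first vertex.

**Shape 3** — `<path>` quadratic bezier, stroke `#ff0000` → score (S552, F2535). Control points (SVG): P0=(14.420,12.188), P1=(94.381,6.642), P2=(229.758,20.639); sampled at t=k/6. Machine vertices: (14.420,270.224) → (42.613,271.530) → (73.885,271.750) → (108.235,270.884) → (145.664,268.933) → (186.172,265.896) → (229.758,261.773). Open path.

**Shape 4** — `<path>` quadratic bezier, stroke `#ff0000` → score (S552, F2535). Control points (SVG): P0=(122.331,32.967), P1=(113.583,126.222), P2=(83.498,210.162); sampled at t=k/6. Machine vertices: (122.331,249.445) → (118.822,218.619) → (114.128,188.310) → (108.249,158.519) → (101.184,129.245) → (92.934,100.489) → (83.498,72.250). Open path.

**Shape 5** — `<rect>` rectangle, stroke `#ff0000` → score (S552, F2535). Machine vertices: (129.644,268.298) → (217.262,268.298) → (217.262,171.233) → (129.644,171.233) → (129.644,268.298). Closed: final G1 returns to the first vertex.

G21
G90
G00 X168.154 Y82.249
M3 S871
G1 X177.113 Y161.645 F1145
G1 X78.490 Y52.031 F1145
G1 X29.599 Y143.935 F1145
G1 X74.880 Y208.447 F1145
G1 X81.298 Y174.222 F1145
M5
G00 X200.181 Y116.782
M3 S552
G1 X199.060 Y125.748 F2535
G1 X205.372 Y132.213 F2535
G1 X214.362 Y131.310 F2535
G1 X219.261 Y123.719 F2535
G1 X216.380 Y115.155 F2535
G1 X207.888 Y112.068 F2535
G1 X200.181 Y116.782 F2535
M5
G00 X14.420 Y270.224
M3 S552
G1 X42.613 Y271.530 F2535
G1 X73.885 Y271.750 F2535
G1 X108.235 Y270.884 F2535
G1 X145.664 Y268.933 F2535
G1 X186.172 Y265.896 F2535
G1 X229.758 Y261.773 F2535
M5
G00 X122.331 Y249.445
M3 S552
G1 X118.822 Y218.619 F2535
G1 X114.128 Y188.310 F2535
G1 X108.249 Y158.519 F2535
G1 X101.184 Y129.245 F2535
G1 X92.934 Y100.489 F2535
G1 X83.498 Y72.250 F2535
M5
G00 X129.644 Y268.298
M3 S552
G1 X217.262 Y268.298 F2535
G1 X217.262 Y171.233 F2535
G1 X129.644 Y171.233 F2535
G1 X129.644 Y268.298 F2535
M5
G00 X0.000 Y0.000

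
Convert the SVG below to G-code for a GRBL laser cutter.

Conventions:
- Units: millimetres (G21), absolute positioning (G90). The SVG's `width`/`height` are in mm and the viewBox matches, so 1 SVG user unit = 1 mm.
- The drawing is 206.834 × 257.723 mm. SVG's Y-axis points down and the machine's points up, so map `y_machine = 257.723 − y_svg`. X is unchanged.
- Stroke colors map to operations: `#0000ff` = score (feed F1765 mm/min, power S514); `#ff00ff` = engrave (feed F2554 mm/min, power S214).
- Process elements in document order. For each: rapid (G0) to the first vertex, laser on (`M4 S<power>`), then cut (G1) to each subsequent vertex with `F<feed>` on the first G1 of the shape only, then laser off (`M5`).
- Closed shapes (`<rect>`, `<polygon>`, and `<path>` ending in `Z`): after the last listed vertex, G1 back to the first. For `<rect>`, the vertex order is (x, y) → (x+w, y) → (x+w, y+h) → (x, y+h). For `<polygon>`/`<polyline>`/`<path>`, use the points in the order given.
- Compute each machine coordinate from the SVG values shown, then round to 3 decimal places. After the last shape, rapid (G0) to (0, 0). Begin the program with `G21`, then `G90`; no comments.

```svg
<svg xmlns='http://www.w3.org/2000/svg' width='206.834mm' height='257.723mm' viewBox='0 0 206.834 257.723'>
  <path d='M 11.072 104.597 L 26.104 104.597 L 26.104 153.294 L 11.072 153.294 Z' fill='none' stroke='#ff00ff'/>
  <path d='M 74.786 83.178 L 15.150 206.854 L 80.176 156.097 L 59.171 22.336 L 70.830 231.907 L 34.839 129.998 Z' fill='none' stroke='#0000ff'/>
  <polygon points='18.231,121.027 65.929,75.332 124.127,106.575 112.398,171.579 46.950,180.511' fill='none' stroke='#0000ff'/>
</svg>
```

1 u = 1 mm; y_m = 257.723 − y.

[1] `<path>` rectangle, #ff00ff→engrave S214 F2554: (11.072,153.126) → (26.104,153.126) → (26.104,104.429) → (11.072,104.429) → (11.072,153.126) (closed)

[2] `<path>` closed polygon, #0000ff→score S514 F1765: (74.786,174.545) → (15.150,50.869) → (80.176,101.626) → (59.171,235.387) → (70.830,25.816) → (34.839,127.725) → (74.786,174.545) (closed)

[3] `<polygon>` regular polygon, #0000ff→score S514 F1765: (18.231,136.696) → (65.929,182.391) → (124.127,151.148) → (112.398,86.144) → (46.950,77.212) → (18.231,136.696) (closed)

G21
G90
G0 X11.072 Y153.126
M4 S214
G1 X26.104 Y153.126 F2554
G1 X26.104 Y104.429
G1 X11.072 Y104.429
G1 X11.072 Y153.126
M5
G0 X74.786 Y174.545
M4 S514
G1 X15.150 Y50.869 F1765
G1 X80.176 Y101.626
G1 X59.171 Y235.387
G1 X70.830 Y25.816
G1 X34.839 Y127.725
G1 X74.786 Y174.545
M5
G0 X18.231 Y136.696
M4 S514
G1 X65.929 Y182.391 F1765
G1 X124.127 Y151.148
G1 X112.398 Y86.144
G1 X46.950 Y77.212
G1 X18.231 Y136.696
M5
G0 X0.000 Y0.000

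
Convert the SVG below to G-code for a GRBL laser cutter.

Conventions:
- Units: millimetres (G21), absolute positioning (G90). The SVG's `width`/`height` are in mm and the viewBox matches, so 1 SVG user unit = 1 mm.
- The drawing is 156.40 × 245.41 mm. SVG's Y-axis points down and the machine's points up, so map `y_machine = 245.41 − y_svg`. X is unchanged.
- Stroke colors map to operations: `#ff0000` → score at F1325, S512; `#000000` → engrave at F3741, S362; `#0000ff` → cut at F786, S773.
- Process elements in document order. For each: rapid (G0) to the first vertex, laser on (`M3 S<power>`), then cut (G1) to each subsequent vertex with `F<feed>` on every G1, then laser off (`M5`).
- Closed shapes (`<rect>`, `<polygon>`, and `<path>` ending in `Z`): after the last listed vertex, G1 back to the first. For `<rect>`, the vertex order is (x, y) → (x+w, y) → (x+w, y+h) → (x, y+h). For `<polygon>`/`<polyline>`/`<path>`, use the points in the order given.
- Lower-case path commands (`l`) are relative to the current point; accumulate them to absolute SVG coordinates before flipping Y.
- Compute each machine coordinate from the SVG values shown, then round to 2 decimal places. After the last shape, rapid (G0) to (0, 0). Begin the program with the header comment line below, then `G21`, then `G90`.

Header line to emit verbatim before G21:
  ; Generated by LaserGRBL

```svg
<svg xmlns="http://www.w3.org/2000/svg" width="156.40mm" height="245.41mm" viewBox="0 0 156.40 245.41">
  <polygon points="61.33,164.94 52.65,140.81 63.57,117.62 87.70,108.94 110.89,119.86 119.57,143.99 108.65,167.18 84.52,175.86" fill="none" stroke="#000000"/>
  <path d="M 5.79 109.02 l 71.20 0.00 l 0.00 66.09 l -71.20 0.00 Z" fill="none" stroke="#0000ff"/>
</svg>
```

; Generated by LaserGRBL
G21
G90
G0 X61.33 Y80.47
M3 S362
G1 X52.65 Y104.60 F3741
G1 X63.57 Y127.79 F3741
G1 X87.70 Y136.47 F3741
G1 X110.89 Y125.55 F3741
G1 X119.57 Y101.42 F3741
G1 X108.65 Y78.23 F3741
G1 X84.52 Y69.55 F3741
G1 X61.33 Y80.47 F3741
M5
G0 X5.79 Y136.39
M3 S773
G1 X76.99 Y136.39 F786
G1 X76.99 Y70.30 F786
G1 X5.79 Y70.30 F786
G1 X5.79 Y136.39 F786
M5
G0 X0.00 Y0.00

Since the viewBox matches the mm dimensions, user units are millimetres directly. The only transform is the Y-flip y_m = 245.41 − y_svg.

Shape 1 is a regular polygon drawn with `<polygon>`. Its stroke #000000 means engrave at S362, F3741. After flipping Y the toolpath is (61.33,80.47) → (52.65,104.60) → (63.57,127.79) → (87.70,136.47) → (110.89,125.55) → (119.57,101.42) → (108.65,78.23) → (84.52,69.55) → (61.33,80.47), returning to the start.

Shape 2 is a rectangle drawn with `<path>`. Its stroke #0000ff means cut at S773, F786. After flipping Y the toolpath is (5.79,136.39) → (76.99,136.39) → (76.99,70.30) → (5.79,70.30) → (5.79,136.39), returning to the start.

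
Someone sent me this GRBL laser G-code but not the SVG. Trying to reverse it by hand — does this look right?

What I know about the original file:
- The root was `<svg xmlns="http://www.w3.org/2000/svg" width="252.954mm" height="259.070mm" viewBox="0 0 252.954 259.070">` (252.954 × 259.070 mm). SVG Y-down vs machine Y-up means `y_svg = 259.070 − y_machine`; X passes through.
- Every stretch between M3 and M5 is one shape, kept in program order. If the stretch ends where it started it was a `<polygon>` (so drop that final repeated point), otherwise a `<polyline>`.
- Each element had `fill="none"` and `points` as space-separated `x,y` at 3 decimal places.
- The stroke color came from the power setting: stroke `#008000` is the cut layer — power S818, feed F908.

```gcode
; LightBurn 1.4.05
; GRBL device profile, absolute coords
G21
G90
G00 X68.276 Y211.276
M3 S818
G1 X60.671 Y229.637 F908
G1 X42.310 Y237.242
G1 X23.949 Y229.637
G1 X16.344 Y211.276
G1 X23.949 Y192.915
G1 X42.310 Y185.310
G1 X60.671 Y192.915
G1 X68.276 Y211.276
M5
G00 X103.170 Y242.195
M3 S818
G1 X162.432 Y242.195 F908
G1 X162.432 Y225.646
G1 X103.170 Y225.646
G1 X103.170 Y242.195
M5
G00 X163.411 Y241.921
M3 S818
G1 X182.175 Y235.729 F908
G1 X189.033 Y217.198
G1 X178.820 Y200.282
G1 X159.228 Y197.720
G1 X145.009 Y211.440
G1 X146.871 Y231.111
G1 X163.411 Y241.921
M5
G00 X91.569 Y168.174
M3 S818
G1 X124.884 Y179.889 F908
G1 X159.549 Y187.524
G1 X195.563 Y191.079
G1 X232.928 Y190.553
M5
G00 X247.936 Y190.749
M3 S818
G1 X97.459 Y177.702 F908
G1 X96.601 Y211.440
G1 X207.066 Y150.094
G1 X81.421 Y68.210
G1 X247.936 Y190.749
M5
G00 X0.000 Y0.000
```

Each laser-on run becomes one SVG element. Flip Y back into SVG space with y_svg = 259.070 − y_machine. Every run uses S818, so all elements get stroke `#008000` (cut).

Run 1: The run returns to its start, so emit a `<polygon>` with points (Y-flipped): 68.276,47.794 60.671,29.433 42.310,21.828 23.949,29.433 16.344,47.794 23.949,66.155 42.310,73.760 60.671,66.155.

Run 2: The run returns to its start, so emit a `<polygon>` with points (Y-flipped): 103.170,16.875 162.432,16.875 162.432,33.424 103.170,33.424.

Run 3: The run returns to its start, so emit a `<polygon>` with points (Y-flipped): 163.411,17.149 182.175,23.341 189.033,41.872 178.820,58.788 159.228,61.350 145.009,47.630 146.871,27.959.

Run 4: The run is open, so emit a `<polyline>` with points (Y-flipped): 91.569,90.896 124.884,79.181 159.549,71.546 195.563,67.991 232.928,68.517.

Run 5: The run returns to its start, so emit a `<polygon>` with points (Y-flipped): 247.936,68.321 97.459,81.368 96.601,47.630 207.066,108.976 81.421,190.860.

<svg xmlns="http://www.w3.org/2000/svg" width="252.954mm" height="259.070mm" viewBox="0 0 252.954 259.070">
  <polygon points="68.276,47.794 60.671,29.433 42.310,21.828 23.949,29.433 16.344,47.794 23.949,66.155 42.310,73.760 60.671,66.155" fill="none" stroke="#008000"/>
  <polygon points="103.170,16.875 162.432,16.875 162.432,33.424 103.170,33.424" fill="none" stroke="#008000"/>
  <polygon points="163.411,17.149 182.175,23.341 189.033,41.872 178.820,58.788 159.228,61.350 145.009,47.630 146.871,27.959" fill="none" stroke="#008000"/>
  <polyline points="91.569,90.896 124.884,79.181 159.549,71.546 195.563,67.991 232.928,68.517" fill="none" stroke="#008000"/>
  <polygon points="247.936,68.321 97.459,81.368 96.601,47.630 207.066,108.976 81.421,190.860" fill="none" stroke="#008000"/>
</svg>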